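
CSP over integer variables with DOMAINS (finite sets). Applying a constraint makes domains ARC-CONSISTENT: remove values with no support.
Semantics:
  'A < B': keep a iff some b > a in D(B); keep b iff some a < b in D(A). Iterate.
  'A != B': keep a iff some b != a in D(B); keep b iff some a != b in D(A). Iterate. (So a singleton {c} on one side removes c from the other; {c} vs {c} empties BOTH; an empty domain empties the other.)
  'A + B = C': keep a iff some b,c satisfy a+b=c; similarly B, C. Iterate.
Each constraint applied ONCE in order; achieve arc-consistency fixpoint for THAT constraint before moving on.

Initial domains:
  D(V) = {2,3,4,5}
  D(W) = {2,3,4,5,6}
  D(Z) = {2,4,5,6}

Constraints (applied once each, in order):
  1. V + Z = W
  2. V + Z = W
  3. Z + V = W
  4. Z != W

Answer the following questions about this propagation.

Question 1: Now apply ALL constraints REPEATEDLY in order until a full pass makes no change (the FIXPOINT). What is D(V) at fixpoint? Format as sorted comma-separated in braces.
Answer: {2,3,4}

Derivation:
pass 0 (initial): D(V)={2,3,4,5}
pass 1: V {2,3,4,5}->{2,3,4}; W {2,3,4,5,6}->{4,5,6}; Z {2,4,5,6}->{2,4}
pass 2: no change
Fixpoint after 2 passes: D(V) = {2,3,4}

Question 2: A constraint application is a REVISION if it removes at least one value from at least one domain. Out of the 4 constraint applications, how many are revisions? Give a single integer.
Answer: 1

Derivation:
Constraint 1 (V + Z = W) on D(V)={2,3,4,5} D(Z)={2,4,5,6} D(W)={2,3,4,5,6}: V {2,3,4,5}->{2,3,4}; Z {2,4,5,6}->{2,4}; W {2,3,4,5,6}->{4,5,6} => REVISION
Constraint 2 (V + Z = W) on D(V)={2,3,4} D(Z)={2,4} D(W)={4,5,6}: no change => not a revision
Constraint 3 (Z + V = W) on D(Z)={2,4} D(V)={2,3,4} D(W)={4,5,6}: no change => not a revision
Constraint 4 (Z != W) on D(Z)={2,4} D(W)={4,5,6}: no change => not a revision
Total revisions = 1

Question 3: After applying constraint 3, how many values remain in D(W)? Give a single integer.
Answer: 3

Derivation:
Constraint 1 (V + Z = W) on D(V)={2,3,4,5} D(Z)={2,4,5,6} D(W)={2,3,4,5,6}: V {2,3,4,5}->{2,3,4}; Z {2,4,5,6}->{2,4}; W {2,3,4,5,6}->{4,5,6}
Constraint 2 (V + Z = W) on D(V)={2,3,4} D(Z)={2,4} D(W)={4,5,6}: no change
Constraint 3 (Z + V = W) on D(Z)={2,4} D(V)={2,3,4} D(W)={4,5,6}: no change
So after constraint 3: D(W)={4,5,6}, size = 3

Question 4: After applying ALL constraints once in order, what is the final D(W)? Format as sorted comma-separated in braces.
Constraint 1 (V + Z = W) on D(V)={2,3,4,5} D(Z)={2,4,5,6} D(W)={2,3,4,5,6}: V {2,3,4,5}->{2,3,4}; Z {2,4,5,6}->{2,4}; W {2,3,4,5,6}->{4,5,6}
Constraint 2 (V + Z = W) on D(V)={2,3,4} D(Z)={2,4} D(W)={4,5,6}: no change
Constraint 3 (Z + V = W) on D(Z)={2,4} D(V)={2,3,4} D(W)={4,5,6}: no change
Constraint 4 (Z != W) on D(Z)={2,4} D(W)={4,5,6}: no change
So after all 4 constraints: D(W) = {4,5,6}

Answer: {4,5,6}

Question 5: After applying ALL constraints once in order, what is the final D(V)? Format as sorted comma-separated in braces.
Answer: {2,3,4}

Derivation:
Constraint 1 (V + Z = W) on D(V)={2,3,4,5} D(Z)={2,4,5,6} D(W)={2,3,4,5,6}: V {2,3,4,5}->{2,3,4}; Z {2,4,5,6}->{2,4}; W {2,3,4,5,6}->{4,5,6}
Constraint 2 (V + Z = W) on D(V)={2,3,4} D(Z)={2,4} D(W)={4,5,6}: no change
Constraint 3 (Z + V = W) on D(Z)={2,4} D(V)={2,3,4} D(W)={4,5,6}: no change
Constraint 4 (Z != W) on D(Z)={2,4} D(W)={4,5,6}: no change
So after all 4 constraints: D(V) = {2,3,4}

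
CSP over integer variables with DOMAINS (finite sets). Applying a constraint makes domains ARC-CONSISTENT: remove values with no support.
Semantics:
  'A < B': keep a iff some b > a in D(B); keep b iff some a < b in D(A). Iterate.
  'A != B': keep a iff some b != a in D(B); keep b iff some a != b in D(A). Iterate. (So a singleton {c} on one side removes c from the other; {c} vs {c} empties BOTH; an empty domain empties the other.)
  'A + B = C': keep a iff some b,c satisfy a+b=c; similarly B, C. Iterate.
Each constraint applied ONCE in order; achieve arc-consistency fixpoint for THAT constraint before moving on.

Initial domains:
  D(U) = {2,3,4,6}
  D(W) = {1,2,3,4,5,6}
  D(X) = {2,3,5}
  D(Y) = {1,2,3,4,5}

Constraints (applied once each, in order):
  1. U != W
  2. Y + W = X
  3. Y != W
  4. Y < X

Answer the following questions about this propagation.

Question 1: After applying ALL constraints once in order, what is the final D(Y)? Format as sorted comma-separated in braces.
Constraint 1 (U != W) on D(U)={2,3,4,6} D(W)={1,2,3,4,5,6}: no change
Constraint 2 (Y + W = X) on D(Y)={1,2,3,4,5} D(W)={1,2,3,4,5,6} D(X)={2,3,5}: Y {1,2,3,4,5}->{1,2,3,4}; W {1,2,3,4,5,6}->{1,2,3,4}
Constraint 3 (Y != W) on D(Y)={1,2,3,4} D(W)={1,2,3,4}: no change
Constraint 4 (Y < X) on D(Y)={1,2,3,4} D(X)={2,3,5}: no change
So after all 4 constraints: D(Y) = {1,2,3,4}

Answer: {1,2,3,4}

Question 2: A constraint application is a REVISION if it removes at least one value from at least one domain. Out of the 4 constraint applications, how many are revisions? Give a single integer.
Answer: 1

Derivation:
Constraint 1 (U != W) on D(U)={2,3,4,6} D(W)={1,2,3,4,5,6}: no change => not a revision
Constraint 2 (Y + W = X) on D(Y)={1,2,3,4,5} D(W)={1,2,3,4,5,6} D(X)={2,3,5}: Y {1,2,3,4,5}->{1,2,3,4}; W {1,2,3,4,5,6}->{1,2,3,4} => REVISION
Constraint 3 (Y != W) on D(Y)={1,2,3,4} D(W)={1,2,3,4}: no change => not a revision
Constraint 4 (Y < X) on D(Y)={1,2,3,4} D(X)={2,3,5}: no change => not a revision
Total revisions = 1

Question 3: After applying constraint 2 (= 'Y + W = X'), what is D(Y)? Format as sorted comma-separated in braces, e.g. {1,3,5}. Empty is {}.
Answer: {1,2,3,4}

Derivation:
Constraint 1 (U != W) on D(U)={2,3,4,6} D(W)={1,2,3,4,5,6}: no change
Constraint 2 (Y + W = X) on D(Y)={1,2,3,4,5} D(W)={1,2,3,4,5,6} D(X)={2,3,5}: Y {1,2,3,4,5}->{1,2,3,4}; W {1,2,3,4,5,6}->{1,2,3,4}
So after constraint 2: D(Y) = {1,2,3,4}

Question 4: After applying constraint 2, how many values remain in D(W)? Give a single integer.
Answer: 4

Derivation:
Constraint 1 (U != W) on D(U)={2,3,4,6} D(W)={1,2,3,4,5,6}: no change
Constraint 2 (Y + W = X) on D(Y)={1,2,3,4,5} D(W)={1,2,3,4,5,6} D(X)={2,3,5}: Y {1,2,3,4,5}->{1,2,3,4}; W {1,2,3,4,5,6}->{1,2,3,4}
So after constraint 2: D(W)={1,2,3,4}, size = 4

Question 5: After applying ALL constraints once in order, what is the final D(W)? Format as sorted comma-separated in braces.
Answer: {1,2,3,4}

Derivation:
Constraint 1 (U != W) on D(U)={2,3,4,6} D(W)={1,2,3,4,5,6}: no change
Constraint 2 (Y + W = X) on D(Y)={1,2,3,4,5} D(W)={1,2,3,4,5,6} D(X)={2,3,5}: Y {1,2,3,4,5}->{1,2,3,4}; W {1,2,3,4,5,6}->{1,2,3,4}
Constraint 3 (Y != W) on D(Y)={1,2,3,4} D(W)={1,2,3,4}: no change
Constraint 4 (Y < X) on D(Y)={1,2,3,4} D(X)={2,3,5}: no change
So after all 4 constraints: D(W) = {1,2,3,4}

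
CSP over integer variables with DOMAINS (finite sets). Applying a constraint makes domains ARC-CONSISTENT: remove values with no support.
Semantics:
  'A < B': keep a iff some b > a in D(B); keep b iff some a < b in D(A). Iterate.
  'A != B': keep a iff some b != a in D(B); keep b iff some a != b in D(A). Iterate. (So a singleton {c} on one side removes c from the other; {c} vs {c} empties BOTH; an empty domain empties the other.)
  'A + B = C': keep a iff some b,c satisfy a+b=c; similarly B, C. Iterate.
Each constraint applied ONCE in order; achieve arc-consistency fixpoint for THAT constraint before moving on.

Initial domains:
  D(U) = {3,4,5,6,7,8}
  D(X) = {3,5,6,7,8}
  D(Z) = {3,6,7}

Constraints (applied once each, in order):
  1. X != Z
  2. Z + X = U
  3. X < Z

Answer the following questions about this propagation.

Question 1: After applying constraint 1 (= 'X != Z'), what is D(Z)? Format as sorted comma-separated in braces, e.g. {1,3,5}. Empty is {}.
Constraint 1 (X != Z) on D(X)={3,5,6,7,8} D(Z)={3,6,7}: no change
So after constraint 1: D(Z) = {3,6,7}

Answer: {3,6,7}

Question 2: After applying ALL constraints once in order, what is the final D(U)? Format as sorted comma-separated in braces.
Answer: {6,8}

Derivation:
Constraint 1 (X != Z) on D(X)={3,5,6,7,8} D(Z)={3,6,7}: no change
Constraint 2 (Z + X = U) on D(Z)={3,6,7} D(X)={3,5,6,7,8} D(U)={3,4,5,6,7,8}: Z {3,6,7}->{3}; X {3,5,6,7,8}->{3,5}; U {3,4,5,6,7,8}->{6,8}
Constraint 3 (X < Z) on D(X)={3,5} D(Z)={3}: X {3,5}->{}; Z {3}->{}
So after all 3 constraints: D(U) = {6,8}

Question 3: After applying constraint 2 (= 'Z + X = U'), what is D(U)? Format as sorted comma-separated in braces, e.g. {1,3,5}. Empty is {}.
Constraint 1 (X != Z) on D(X)={3,5,6,7,8} D(Z)={3,6,7}: no change
Constraint 2 (Z + X = U) on D(Z)={3,6,7} D(X)={3,5,6,7,8} D(U)={3,4,5,6,7,8}: Z {3,6,7}->{3}; X {3,5,6,7,8}->{3,5}; U {3,4,5,6,7,8}->{6,8}
So after constraint 2: D(U) = {6,8}

Answer: {6,8}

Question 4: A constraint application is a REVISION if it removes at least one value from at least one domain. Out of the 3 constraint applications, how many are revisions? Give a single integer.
Answer: 2

Derivation:
Constraint 1 (X != Z) on D(X)={3,5,6,7,8} D(Z)={3,6,7}: no change => not a revision
Constraint 2 (Z + X = U) on D(Z)={3,6,7} D(X)={3,5,6,7,8} D(U)={3,4,5,6,7,8}: Z {3,6,7}->{3}; X {3,5,6,7,8}->{3,5}; U {3,4,5,6,7,8}->{6,8} => REVISION
Constraint 3 (X < Z) on D(X)={3,5} D(Z)={3}: X {3,5}->{}; Z {3}->{} => REVISION
Total revisions = 2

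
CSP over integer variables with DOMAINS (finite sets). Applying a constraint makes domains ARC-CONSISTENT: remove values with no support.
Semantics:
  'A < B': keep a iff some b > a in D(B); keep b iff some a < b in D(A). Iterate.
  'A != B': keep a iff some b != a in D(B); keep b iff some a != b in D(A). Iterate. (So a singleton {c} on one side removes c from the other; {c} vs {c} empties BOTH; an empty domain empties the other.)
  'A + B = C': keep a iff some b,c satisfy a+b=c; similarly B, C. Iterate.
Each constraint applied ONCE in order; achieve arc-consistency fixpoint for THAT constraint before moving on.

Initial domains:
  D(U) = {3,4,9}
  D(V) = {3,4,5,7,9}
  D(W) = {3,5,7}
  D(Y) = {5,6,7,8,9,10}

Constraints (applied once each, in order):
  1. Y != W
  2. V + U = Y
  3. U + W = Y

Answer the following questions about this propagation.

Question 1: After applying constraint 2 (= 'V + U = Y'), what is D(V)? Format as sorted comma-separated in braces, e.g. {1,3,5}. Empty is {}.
Answer: {3,4,5,7}

Derivation:
Constraint 1 (Y != W) on D(Y)={5,6,7,8,9,10} D(W)={3,5,7}: no change
Constraint 2 (V + U = Y) on D(V)={3,4,5,7,9} D(U)={3,4,9} D(Y)={5,6,7,8,9,10}: V {3,4,5,7,9}->{3,4,5,7}; U {3,4,9}->{3,4}; Y {5,6,7,8,9,10}->{6,7,8,9,10}
So after constraint 2: D(V) = {3,4,5,7}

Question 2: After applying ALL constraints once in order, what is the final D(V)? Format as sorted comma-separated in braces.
Answer: {3,4,5,7}

Derivation:
Constraint 1 (Y != W) on D(Y)={5,6,7,8,9,10} D(W)={3,5,7}: no change
Constraint 2 (V + U = Y) on D(V)={3,4,5,7,9} D(U)={3,4,9} D(Y)={5,6,7,8,9,10}: V {3,4,5,7,9}->{3,4,5,7}; U {3,4,9}->{3,4}; Y {5,6,7,8,9,10}->{6,7,8,9,10}
Constraint 3 (U + W = Y) on D(U)={3,4} D(W)={3,5,7} D(Y)={6,7,8,9,10}: no change
So after all 3 constraints: D(V) = {3,4,5,7}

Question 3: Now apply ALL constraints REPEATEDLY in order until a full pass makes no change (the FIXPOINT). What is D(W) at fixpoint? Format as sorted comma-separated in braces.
pass 0 (initial): D(W)={3,5,7}
pass 1: U {3,4,9}->{3,4}; V {3,4,5,7,9}->{3,4,5,7}; Y {5,6,7,8,9,10}->{6,7,8,9,10}
pass 2: no change
Fixpoint after 2 passes: D(W) = {3,5,7}

Answer: {3,5,7}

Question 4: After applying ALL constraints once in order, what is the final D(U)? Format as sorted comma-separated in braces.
Constraint 1 (Y != W) on D(Y)={5,6,7,8,9,10} D(W)={3,5,7}: no change
Constraint 2 (V + U = Y) on D(V)={3,4,5,7,9} D(U)={3,4,9} D(Y)={5,6,7,8,9,10}: V {3,4,5,7,9}->{3,4,5,7}; U {3,4,9}->{3,4}; Y {5,6,7,8,9,10}->{6,7,8,9,10}
Constraint 3 (U + W = Y) on D(U)={3,4} D(W)={3,5,7} D(Y)={6,7,8,9,10}: no change
So after all 3 constraints: D(U) = {3,4}

Answer: {3,4}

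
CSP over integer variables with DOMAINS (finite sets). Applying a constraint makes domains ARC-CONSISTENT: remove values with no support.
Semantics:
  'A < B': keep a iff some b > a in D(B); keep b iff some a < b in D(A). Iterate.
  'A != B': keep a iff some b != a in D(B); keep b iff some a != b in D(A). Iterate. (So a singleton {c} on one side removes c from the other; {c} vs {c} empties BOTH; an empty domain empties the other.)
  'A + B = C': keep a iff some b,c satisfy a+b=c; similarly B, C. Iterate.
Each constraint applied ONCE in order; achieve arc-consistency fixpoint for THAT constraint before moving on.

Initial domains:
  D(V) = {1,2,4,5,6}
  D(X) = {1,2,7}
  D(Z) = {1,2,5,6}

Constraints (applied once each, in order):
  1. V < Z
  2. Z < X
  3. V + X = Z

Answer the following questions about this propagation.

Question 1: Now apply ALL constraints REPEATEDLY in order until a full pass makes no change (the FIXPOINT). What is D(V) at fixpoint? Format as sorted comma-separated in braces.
pass 0 (initial): D(V)={1,2,4,5,6}
pass 1: V {1,2,4,5,6}->{}; X {1,2,7}->{}; Z {1,2,5,6}->{}
pass 2: no change
Fixpoint after 2 passes: D(V) = {}

Answer: {}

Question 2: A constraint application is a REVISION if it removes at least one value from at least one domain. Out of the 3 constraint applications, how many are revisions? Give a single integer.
Answer: 3

Derivation:
Constraint 1 (V < Z) on D(V)={1,2,4,5,6} D(Z)={1,2,5,6}: V {1,2,4,5,6}->{1,2,4,5}; Z {1,2,5,6}->{2,5,6} => REVISION
Constraint 2 (Z < X) on D(Z)={2,5,6} D(X)={1,2,7}: X {1,2,7}->{7} => REVISION
Constraint 3 (V + X = Z) on D(V)={1,2,4,5} D(X)={7} D(Z)={2,5,6}: V {1,2,4,5}->{}; X {7}->{}; Z {2,5,6}->{} => REVISION
Total revisions = 3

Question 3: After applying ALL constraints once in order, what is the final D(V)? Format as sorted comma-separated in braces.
Constraint 1 (V < Z) on D(V)={1,2,4,5,6} D(Z)={1,2,5,6}: V {1,2,4,5,6}->{1,2,4,5}; Z {1,2,5,6}->{2,5,6}
Constraint 2 (Z < X) on D(Z)={2,5,6} D(X)={1,2,7}: X {1,2,7}->{7}
Constraint 3 (V + X = Z) on D(V)={1,2,4,5} D(X)={7} D(Z)={2,5,6}: V {1,2,4,5}->{}; X {7}->{}; Z {2,5,6}->{}
So after all 3 constraints: D(V) = {}

Answer: {}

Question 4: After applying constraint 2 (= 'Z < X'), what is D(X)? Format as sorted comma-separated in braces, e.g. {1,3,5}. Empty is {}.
Constraint 1 (V < Z) on D(V)={1,2,4,5,6} D(Z)={1,2,5,6}: V {1,2,4,5,6}->{1,2,4,5}; Z {1,2,5,6}->{2,5,6}
Constraint 2 (Z < X) on D(Z)={2,5,6} D(X)={1,2,7}: X {1,2,7}->{7}
So after constraint 2: D(X) = {7}

Answer: {7}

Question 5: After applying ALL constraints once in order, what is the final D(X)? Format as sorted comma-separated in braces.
Answer: {}

Derivation:
Constraint 1 (V < Z) on D(V)={1,2,4,5,6} D(Z)={1,2,5,6}: V {1,2,4,5,6}->{1,2,4,5}; Z {1,2,5,6}->{2,5,6}
Constraint 2 (Z < X) on D(Z)={2,5,6} D(X)={1,2,7}: X {1,2,7}->{7}
Constraint 3 (V + X = Z) on D(V)={1,2,4,5} D(X)={7} D(Z)={2,5,6}: V {1,2,4,5}->{}; X {7}->{}; Z {2,5,6}->{}
So after all 3 constraints: D(X) = {}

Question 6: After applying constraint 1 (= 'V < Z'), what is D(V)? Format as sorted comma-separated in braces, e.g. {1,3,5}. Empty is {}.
Constraint 1 (V < Z) on D(V)={1,2,4,5,6} D(Z)={1,2,5,6}: V {1,2,4,5,6}->{1,2,4,5}; Z {1,2,5,6}->{2,5,6}
So after constraint 1: D(V) = {1,2,4,5}

Answer: {1,2,4,5}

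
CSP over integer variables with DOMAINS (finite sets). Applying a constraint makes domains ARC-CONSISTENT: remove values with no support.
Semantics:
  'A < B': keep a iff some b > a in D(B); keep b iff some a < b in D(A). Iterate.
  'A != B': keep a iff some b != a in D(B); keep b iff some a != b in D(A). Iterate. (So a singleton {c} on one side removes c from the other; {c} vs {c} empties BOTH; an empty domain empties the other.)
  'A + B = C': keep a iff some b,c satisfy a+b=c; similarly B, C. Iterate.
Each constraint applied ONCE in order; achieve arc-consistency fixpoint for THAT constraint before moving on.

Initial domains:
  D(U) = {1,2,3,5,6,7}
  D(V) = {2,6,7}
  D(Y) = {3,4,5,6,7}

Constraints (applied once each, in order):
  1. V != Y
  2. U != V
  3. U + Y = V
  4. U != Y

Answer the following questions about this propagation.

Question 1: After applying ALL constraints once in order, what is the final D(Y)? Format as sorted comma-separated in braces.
Constraint 1 (V != Y) on D(V)={2,6,7} D(Y)={3,4,5,6,7}: no change
Constraint 2 (U != V) on D(U)={1,2,3,5,6,7} D(V)={2,6,7}: no change
Constraint 3 (U + Y = V) on D(U)={1,2,3,5,6,7} D(Y)={3,4,5,6,7} D(V)={2,6,7}: U {1,2,3,5,6,7}->{1,2,3}; Y {3,4,5,6,7}->{3,4,5,6}; V {2,6,7}->{6,7}
Constraint 4 (U != Y) on D(U)={1,2,3} D(Y)={3,4,5,6}: no change
So after all 4 constraints: D(Y) = {3,4,5,6}

Answer: {3,4,5,6}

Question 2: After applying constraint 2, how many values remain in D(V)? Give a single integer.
Constraint 1 (V != Y) on D(V)={2,6,7} D(Y)={3,4,5,6,7}: no change
Constraint 2 (U != V) on D(U)={1,2,3,5,6,7} D(V)={2,6,7}: no change
So after constraint 2: D(V)={2,6,7}, size = 3

Answer: 3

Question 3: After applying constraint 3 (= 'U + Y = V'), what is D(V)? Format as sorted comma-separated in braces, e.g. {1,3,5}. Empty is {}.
Answer: {6,7}

Derivation:
Constraint 1 (V != Y) on D(V)={2,6,7} D(Y)={3,4,5,6,7}: no change
Constraint 2 (U != V) on D(U)={1,2,3,5,6,7} D(V)={2,6,7}: no change
Constraint 3 (U + Y = V) on D(U)={1,2,3,5,6,7} D(Y)={3,4,5,6,7} D(V)={2,6,7}: U {1,2,3,5,6,7}->{1,2,3}; Y {3,4,5,6,7}->{3,4,5,6}; V {2,6,7}->{6,7}
So after constraint 3: D(V) = {6,7}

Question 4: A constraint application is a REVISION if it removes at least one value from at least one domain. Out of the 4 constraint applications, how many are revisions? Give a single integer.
Answer: 1

Derivation:
Constraint 1 (V != Y) on D(V)={2,6,7} D(Y)={3,4,5,6,7}: no change => not a revision
Constraint 2 (U != V) on D(U)={1,2,3,5,6,7} D(V)={2,6,7}: no change => not a revision
Constraint 3 (U + Y = V) on D(U)={1,2,3,5,6,7} D(Y)={3,4,5,6,7} D(V)={2,6,7}: U {1,2,3,5,6,7}->{1,2,3}; Y {3,4,5,6,7}->{3,4,5,6}; V {2,6,7}->{6,7} => REVISION
Constraint 4 (U != Y) on D(U)={1,2,3} D(Y)={3,4,5,6}: no change => not a revision
Total revisions = 1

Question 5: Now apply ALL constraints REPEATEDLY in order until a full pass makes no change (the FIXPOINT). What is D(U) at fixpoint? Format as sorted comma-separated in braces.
Answer: {1,2,3}

Derivation:
pass 0 (initial): D(U)={1,2,3,5,6,7}
pass 1: U {1,2,3,5,6,7}->{1,2,3}; V {2,6,7}->{6,7}; Y {3,4,5,6,7}->{3,4,5,6}
pass 2: no change
Fixpoint after 2 passes: D(U) = {1,2,3}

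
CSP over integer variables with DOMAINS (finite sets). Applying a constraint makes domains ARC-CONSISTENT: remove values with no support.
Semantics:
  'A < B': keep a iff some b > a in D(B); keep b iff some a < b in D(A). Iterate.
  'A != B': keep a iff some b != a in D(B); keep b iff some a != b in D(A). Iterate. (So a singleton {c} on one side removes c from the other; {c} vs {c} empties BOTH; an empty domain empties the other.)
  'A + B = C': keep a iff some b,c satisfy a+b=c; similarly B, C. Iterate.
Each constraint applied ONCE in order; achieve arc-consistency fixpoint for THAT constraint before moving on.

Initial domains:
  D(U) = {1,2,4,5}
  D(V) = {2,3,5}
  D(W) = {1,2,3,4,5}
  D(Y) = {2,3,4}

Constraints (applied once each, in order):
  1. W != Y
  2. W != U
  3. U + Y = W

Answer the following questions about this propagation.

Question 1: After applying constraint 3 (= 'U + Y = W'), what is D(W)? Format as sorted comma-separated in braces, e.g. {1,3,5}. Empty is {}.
Answer: {3,4,5}

Derivation:
Constraint 1 (W != Y) on D(W)={1,2,3,4,5} D(Y)={2,3,4}: no change
Constraint 2 (W != U) on D(W)={1,2,3,4,5} D(U)={1,2,4,5}: no change
Constraint 3 (U + Y = W) on D(U)={1,2,4,5} D(Y)={2,3,4} D(W)={1,2,3,4,5}: U {1,2,4,5}->{1,2}; W {1,2,3,4,5}->{3,4,5}
So after constraint 3: D(W) = {3,4,5}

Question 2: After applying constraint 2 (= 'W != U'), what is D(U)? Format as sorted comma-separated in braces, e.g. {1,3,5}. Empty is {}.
Constraint 1 (W != Y) on D(W)={1,2,3,4,5} D(Y)={2,3,4}: no change
Constraint 2 (W != U) on D(W)={1,2,3,4,5} D(U)={1,2,4,5}: no change
So after constraint 2: D(U) = {1,2,4,5}

Answer: {1,2,4,5}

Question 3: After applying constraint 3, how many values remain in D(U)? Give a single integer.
Answer: 2

Derivation:
Constraint 1 (W != Y) on D(W)={1,2,3,4,5} D(Y)={2,3,4}: no change
Constraint 2 (W != U) on D(W)={1,2,3,4,5} D(U)={1,2,4,5}: no change
Constraint 3 (U + Y = W) on D(U)={1,2,4,5} D(Y)={2,3,4} D(W)={1,2,3,4,5}: U {1,2,4,5}->{1,2}; W {1,2,3,4,5}->{3,4,5}
So after constraint 3: D(U)={1,2}, size = 2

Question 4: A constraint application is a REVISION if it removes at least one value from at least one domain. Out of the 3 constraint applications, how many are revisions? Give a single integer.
Constraint 1 (W != Y) on D(W)={1,2,3,4,5} D(Y)={2,3,4}: no change => not a revision
Constraint 2 (W != U) on D(W)={1,2,3,4,5} D(U)={1,2,4,5}: no change => not a revision
Constraint 3 (U + Y = W) on D(U)={1,2,4,5} D(Y)={2,3,4} D(W)={1,2,3,4,5}: U {1,2,4,5}->{1,2}; W {1,2,3,4,5}->{3,4,5} => REVISION
Total revisions = 1

Answer: 1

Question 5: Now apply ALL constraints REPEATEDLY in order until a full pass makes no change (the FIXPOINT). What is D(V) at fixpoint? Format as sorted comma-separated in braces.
pass 0 (initial): D(V)={2,3,5}
pass 1: U {1,2,4,5}->{1,2}; W {1,2,3,4,5}->{3,4,5}
pass 2: no change
Fixpoint after 2 passes: D(V) = {2,3,5}

Answer: {2,3,5}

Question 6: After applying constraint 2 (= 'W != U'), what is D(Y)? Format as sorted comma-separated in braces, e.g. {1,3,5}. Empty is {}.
Constraint 1 (W != Y) on D(W)={1,2,3,4,5} D(Y)={2,3,4}: no change
Constraint 2 (W != U) on D(W)={1,2,3,4,5} D(U)={1,2,4,5}: no change
So after constraint 2: D(Y) = {2,3,4}

Answer: {2,3,4}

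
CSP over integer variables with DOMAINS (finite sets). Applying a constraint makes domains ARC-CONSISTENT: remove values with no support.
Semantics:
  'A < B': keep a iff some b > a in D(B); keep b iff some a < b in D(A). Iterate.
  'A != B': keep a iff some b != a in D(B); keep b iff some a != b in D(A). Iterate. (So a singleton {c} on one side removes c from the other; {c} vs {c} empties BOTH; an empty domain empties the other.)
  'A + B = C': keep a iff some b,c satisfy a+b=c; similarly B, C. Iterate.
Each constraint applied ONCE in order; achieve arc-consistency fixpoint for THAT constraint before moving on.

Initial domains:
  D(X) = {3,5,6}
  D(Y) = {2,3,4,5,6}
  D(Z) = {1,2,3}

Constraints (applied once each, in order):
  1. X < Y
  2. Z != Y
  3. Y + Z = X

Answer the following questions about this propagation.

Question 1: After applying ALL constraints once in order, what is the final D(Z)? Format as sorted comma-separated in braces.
Answer: {1}

Derivation:
Constraint 1 (X < Y) on D(X)={3,5,6} D(Y)={2,3,4,5,6}: X {3,5,6}->{3,5}; Y {2,3,4,5,6}->{4,5,6}
Constraint 2 (Z != Y) on D(Z)={1,2,3} D(Y)={4,5,6}: no change
Constraint 3 (Y + Z = X) on D(Y)={4,5,6} D(Z)={1,2,3} D(X)={3,5}: Y {4,5,6}->{4}; Z {1,2,3}->{1}; X {3,5}->{5}
So after all 3 constraints: D(Z) = {1}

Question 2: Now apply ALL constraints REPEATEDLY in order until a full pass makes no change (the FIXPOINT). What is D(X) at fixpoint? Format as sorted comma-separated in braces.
pass 0 (initial): D(X)={3,5,6}
pass 1: X {3,5,6}->{5}; Y {2,3,4,5,6}->{4}; Z {1,2,3}->{1}
pass 2: X {5}->{}; Y {4}->{}; Z {1}->{}
pass 3: no change
Fixpoint after 3 passes: D(X) = {}

Answer: {}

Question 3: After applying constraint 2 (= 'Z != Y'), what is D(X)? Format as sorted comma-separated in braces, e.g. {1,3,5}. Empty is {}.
Constraint 1 (X < Y) on D(X)={3,5,6} D(Y)={2,3,4,5,6}: X {3,5,6}->{3,5}; Y {2,3,4,5,6}->{4,5,6}
Constraint 2 (Z != Y) on D(Z)={1,2,3} D(Y)={4,5,6}: no change
So after constraint 2: D(X) = {3,5}

Answer: {3,5}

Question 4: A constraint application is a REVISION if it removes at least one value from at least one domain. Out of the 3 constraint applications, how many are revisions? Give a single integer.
Constraint 1 (X < Y) on D(X)={3,5,6} D(Y)={2,3,4,5,6}: X {3,5,6}->{3,5}; Y {2,3,4,5,6}->{4,5,6} => REVISION
Constraint 2 (Z != Y) on D(Z)={1,2,3} D(Y)={4,5,6}: no change => not a revision
Constraint 3 (Y + Z = X) on D(Y)={4,5,6} D(Z)={1,2,3} D(X)={3,5}: Y {4,5,6}->{4}; Z {1,2,3}->{1}; X {3,5}->{5} => REVISION
Total revisions = 2

Answer: 2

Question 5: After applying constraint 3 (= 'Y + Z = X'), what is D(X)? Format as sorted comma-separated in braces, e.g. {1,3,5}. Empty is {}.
Answer: {5}

Derivation:
Constraint 1 (X < Y) on D(X)={3,5,6} D(Y)={2,3,4,5,6}: X {3,5,6}->{3,5}; Y {2,3,4,5,6}->{4,5,6}
Constraint 2 (Z != Y) on D(Z)={1,2,3} D(Y)={4,5,6}: no change
Constraint 3 (Y + Z = X) on D(Y)={4,5,6} D(Z)={1,2,3} D(X)={3,5}: Y {4,5,6}->{4}; Z {1,2,3}->{1}; X {3,5}->{5}
So after constraint 3: D(X) = {5}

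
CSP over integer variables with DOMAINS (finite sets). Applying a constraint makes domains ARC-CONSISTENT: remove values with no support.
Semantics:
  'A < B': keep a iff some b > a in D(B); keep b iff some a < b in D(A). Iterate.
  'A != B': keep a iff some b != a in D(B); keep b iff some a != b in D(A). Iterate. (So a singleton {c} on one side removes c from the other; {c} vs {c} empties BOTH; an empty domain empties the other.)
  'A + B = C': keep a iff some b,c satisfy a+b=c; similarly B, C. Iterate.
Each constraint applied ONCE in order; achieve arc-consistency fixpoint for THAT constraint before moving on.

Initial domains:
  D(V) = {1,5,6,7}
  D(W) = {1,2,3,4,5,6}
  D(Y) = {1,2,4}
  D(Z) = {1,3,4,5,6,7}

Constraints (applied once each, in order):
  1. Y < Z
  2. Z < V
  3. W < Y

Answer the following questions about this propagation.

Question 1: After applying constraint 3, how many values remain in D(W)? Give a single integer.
Answer: 3

Derivation:
Constraint 1 (Y < Z) on D(Y)={1,2,4} D(Z)={1,3,4,5,6,7}: Z {1,3,4,5,6,7}->{3,4,5,6,7}
Constraint 2 (Z < V) on D(Z)={3,4,5,6,7} D(V)={1,5,6,7}: Z {3,4,5,6,7}->{3,4,5,6}; V {1,5,6,7}->{5,6,7}
Constraint 3 (W < Y) on D(W)={1,2,3,4,5,6} D(Y)={1,2,4}: W {1,2,3,4,5,6}->{1,2,3}; Y {1,2,4}->{2,4}
So after constraint 3: D(W)={1,2,3}, size = 3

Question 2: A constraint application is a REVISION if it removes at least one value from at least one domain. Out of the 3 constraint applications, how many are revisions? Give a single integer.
Constraint 1 (Y < Z) on D(Y)={1,2,4} D(Z)={1,3,4,5,6,7}: Z {1,3,4,5,6,7}->{3,4,5,6,7} => REVISION
Constraint 2 (Z < V) on D(Z)={3,4,5,6,7} D(V)={1,5,6,7}: Z {3,4,5,6,7}->{3,4,5,6}; V {1,5,6,7}->{5,6,7} => REVISION
Constraint 3 (W < Y) on D(W)={1,2,3,4,5,6} D(Y)={1,2,4}: W {1,2,3,4,5,6}->{1,2,3}; Y {1,2,4}->{2,4} => REVISION
Total revisions = 3

Answer: 3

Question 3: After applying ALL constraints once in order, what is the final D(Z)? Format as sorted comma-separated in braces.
Answer: {3,4,5,6}

Derivation:
Constraint 1 (Y < Z) on D(Y)={1,2,4} D(Z)={1,3,4,5,6,7}: Z {1,3,4,5,6,7}->{3,4,5,6,7}
Constraint 2 (Z < V) on D(Z)={3,4,5,6,7} D(V)={1,5,6,7}: Z {3,4,5,6,7}->{3,4,5,6}; V {1,5,6,7}->{5,6,7}
Constraint 3 (W < Y) on D(W)={1,2,3,4,5,6} D(Y)={1,2,4}: W {1,2,3,4,5,6}->{1,2,3}; Y {1,2,4}->{2,4}
So after all 3 constraints: D(Z) = {3,4,5,6}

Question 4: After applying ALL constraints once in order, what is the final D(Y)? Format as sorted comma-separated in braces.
Answer: {2,4}

Derivation:
Constraint 1 (Y < Z) on D(Y)={1,2,4} D(Z)={1,3,4,5,6,7}: Z {1,3,4,5,6,7}->{3,4,5,6,7}
Constraint 2 (Z < V) on D(Z)={3,4,5,6,7} D(V)={1,5,6,7}: Z {3,4,5,6,7}->{3,4,5,6}; V {1,5,6,7}->{5,6,7}
Constraint 3 (W < Y) on D(W)={1,2,3,4,5,6} D(Y)={1,2,4}: W {1,2,3,4,5,6}->{1,2,3}; Y {1,2,4}->{2,4}
So after all 3 constraints: D(Y) = {2,4}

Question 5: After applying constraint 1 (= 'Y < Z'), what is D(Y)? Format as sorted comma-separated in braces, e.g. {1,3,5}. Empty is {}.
Answer: {1,2,4}

Derivation:
Constraint 1 (Y < Z) on D(Y)={1,2,4} D(Z)={1,3,4,5,6,7}: Z {1,3,4,5,6,7}->{3,4,5,6,7}
So after constraint 1: D(Y) = {1,2,4}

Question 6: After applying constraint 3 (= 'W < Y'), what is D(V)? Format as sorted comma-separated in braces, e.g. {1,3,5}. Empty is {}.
Constraint 1 (Y < Z) on D(Y)={1,2,4} D(Z)={1,3,4,5,6,7}: Z {1,3,4,5,6,7}->{3,4,5,6,7}
Constraint 2 (Z < V) on D(Z)={3,4,5,6,7} D(V)={1,5,6,7}: Z {3,4,5,6,7}->{3,4,5,6}; V {1,5,6,7}->{5,6,7}
Constraint 3 (W < Y) on D(W)={1,2,3,4,5,6} D(Y)={1,2,4}: W {1,2,3,4,5,6}->{1,2,3}; Y {1,2,4}->{2,4}
So after constraint 3: D(V) = {5,6,7}

Answer: {5,6,7}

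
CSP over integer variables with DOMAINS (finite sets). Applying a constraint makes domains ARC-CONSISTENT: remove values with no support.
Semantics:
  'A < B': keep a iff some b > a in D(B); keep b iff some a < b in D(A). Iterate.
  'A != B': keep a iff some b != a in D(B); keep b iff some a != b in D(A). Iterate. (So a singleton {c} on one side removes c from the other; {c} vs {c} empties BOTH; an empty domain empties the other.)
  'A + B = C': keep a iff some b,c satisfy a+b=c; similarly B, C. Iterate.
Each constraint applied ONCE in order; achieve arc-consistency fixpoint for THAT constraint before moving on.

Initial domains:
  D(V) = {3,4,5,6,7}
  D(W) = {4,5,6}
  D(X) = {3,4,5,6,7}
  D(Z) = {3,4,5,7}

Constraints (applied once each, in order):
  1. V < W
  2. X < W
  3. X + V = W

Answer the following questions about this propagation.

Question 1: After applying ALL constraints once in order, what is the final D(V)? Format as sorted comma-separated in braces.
Constraint 1 (V < W) on D(V)={3,4,5,6,7} D(W)={4,5,6}: V {3,4,5,6,7}->{3,4,5}
Constraint 2 (X < W) on D(X)={3,4,5,6,7} D(W)={4,5,6}: X {3,4,5,6,7}->{3,4,5}
Constraint 3 (X + V = W) on D(X)={3,4,5} D(V)={3,4,5} D(W)={4,5,6}: X {3,4,5}->{3}; V {3,4,5}->{3}; W {4,5,6}->{6}
So after all 3 constraints: D(V) = {3}

Answer: {3}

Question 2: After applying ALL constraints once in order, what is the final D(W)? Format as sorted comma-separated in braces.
Constraint 1 (V < W) on D(V)={3,4,5,6,7} D(W)={4,5,6}: V {3,4,5,6,7}->{3,4,5}
Constraint 2 (X < W) on D(X)={3,4,5,6,7} D(W)={4,5,6}: X {3,4,5,6,7}->{3,4,5}
Constraint 3 (X + V = W) on D(X)={3,4,5} D(V)={3,4,5} D(W)={4,5,6}: X {3,4,5}->{3}; V {3,4,5}->{3}; W {4,5,6}->{6}
So after all 3 constraints: D(W) = {6}

Answer: {6}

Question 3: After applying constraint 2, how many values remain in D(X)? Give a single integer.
Answer: 3

Derivation:
Constraint 1 (V < W) on D(V)={3,4,5,6,7} D(W)={4,5,6}: V {3,4,5,6,7}->{3,4,5}
Constraint 2 (X < W) on D(X)={3,4,5,6,7} D(W)={4,5,6}: X {3,4,5,6,7}->{3,4,5}
So after constraint 2: D(X)={3,4,5}, size = 3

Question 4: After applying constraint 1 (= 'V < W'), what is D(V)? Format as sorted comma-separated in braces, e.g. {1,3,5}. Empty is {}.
Constraint 1 (V < W) on D(V)={3,4,5,6,7} D(W)={4,5,6}: V {3,4,5,6,7}->{3,4,5}
So after constraint 1: D(V) = {3,4,5}

Answer: {3,4,5}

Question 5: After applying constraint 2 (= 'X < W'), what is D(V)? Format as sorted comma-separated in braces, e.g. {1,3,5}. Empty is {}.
Answer: {3,4,5}

Derivation:
Constraint 1 (V < W) on D(V)={3,4,5,6,7} D(W)={4,5,6}: V {3,4,5,6,7}->{3,4,5}
Constraint 2 (X < W) on D(X)={3,4,5,6,7} D(W)={4,5,6}: X {3,4,5,6,7}->{3,4,5}
So after constraint 2: D(V) = {3,4,5}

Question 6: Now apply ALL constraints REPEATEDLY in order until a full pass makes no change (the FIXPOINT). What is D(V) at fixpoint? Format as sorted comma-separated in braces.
Answer: {3}

Derivation:
pass 0 (initial): D(V)={3,4,5,6,7}
pass 1: V {3,4,5,6,7}->{3}; W {4,5,6}->{6}; X {3,4,5,6,7}->{3}
pass 2: no change
Fixpoint after 2 passes: D(V) = {3}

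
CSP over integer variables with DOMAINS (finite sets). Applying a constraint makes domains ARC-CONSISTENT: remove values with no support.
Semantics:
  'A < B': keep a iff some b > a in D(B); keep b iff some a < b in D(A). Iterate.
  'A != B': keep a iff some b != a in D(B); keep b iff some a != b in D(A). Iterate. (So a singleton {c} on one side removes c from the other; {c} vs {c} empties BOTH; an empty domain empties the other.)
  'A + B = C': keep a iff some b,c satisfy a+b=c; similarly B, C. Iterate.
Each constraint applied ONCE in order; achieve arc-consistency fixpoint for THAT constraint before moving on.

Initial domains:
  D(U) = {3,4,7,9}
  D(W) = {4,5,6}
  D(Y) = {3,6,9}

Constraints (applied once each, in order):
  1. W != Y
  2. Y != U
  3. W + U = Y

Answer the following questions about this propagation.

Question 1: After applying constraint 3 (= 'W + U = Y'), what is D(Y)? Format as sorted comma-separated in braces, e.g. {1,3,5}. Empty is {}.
Answer: {9}

Derivation:
Constraint 1 (W != Y) on D(W)={4,5,6} D(Y)={3,6,9}: no change
Constraint 2 (Y != U) on D(Y)={3,6,9} D(U)={3,4,7,9}: no change
Constraint 3 (W + U = Y) on D(W)={4,5,6} D(U)={3,4,7,9} D(Y)={3,6,9}: W {4,5,6}->{5,6}; U {3,4,7,9}->{3,4}; Y {3,6,9}->{9}
So after constraint 3: D(Y) = {9}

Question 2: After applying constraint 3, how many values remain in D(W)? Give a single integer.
Constraint 1 (W != Y) on D(W)={4,5,6} D(Y)={3,6,9}: no change
Constraint 2 (Y != U) on D(Y)={3,6,9} D(U)={3,4,7,9}: no change
Constraint 3 (W + U = Y) on D(W)={4,5,6} D(U)={3,4,7,9} D(Y)={3,6,9}: W {4,5,6}->{5,6}; U {3,4,7,9}->{3,4}; Y {3,6,9}->{9}
So after constraint 3: D(W)={5,6}, size = 2

Answer: 2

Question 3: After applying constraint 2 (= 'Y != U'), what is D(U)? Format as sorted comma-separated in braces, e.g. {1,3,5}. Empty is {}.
Constraint 1 (W != Y) on D(W)={4,5,6} D(Y)={3,6,9}: no change
Constraint 2 (Y != U) on D(Y)={3,6,9} D(U)={3,4,7,9}: no change
So after constraint 2: D(U) = {3,4,7,9}

Answer: {3,4,7,9}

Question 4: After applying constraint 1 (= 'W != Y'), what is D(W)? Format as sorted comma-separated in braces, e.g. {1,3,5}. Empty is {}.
Answer: {4,5,6}

Derivation:
Constraint 1 (W != Y) on D(W)={4,5,6} D(Y)={3,6,9}: no change
So after constraint 1: D(W) = {4,5,6}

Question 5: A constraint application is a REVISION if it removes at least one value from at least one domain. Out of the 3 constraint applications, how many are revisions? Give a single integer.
Answer: 1

Derivation:
Constraint 1 (W != Y) on D(W)={4,5,6} D(Y)={3,6,9}: no change => not a revision
Constraint 2 (Y != U) on D(Y)={3,6,9} D(U)={3,4,7,9}: no change => not a revision
Constraint 3 (W + U = Y) on D(W)={4,5,6} D(U)={3,4,7,9} D(Y)={3,6,9}: W {4,5,6}->{5,6}; U {3,4,7,9}->{3,4}; Y {3,6,9}->{9} => REVISION
Total revisions = 1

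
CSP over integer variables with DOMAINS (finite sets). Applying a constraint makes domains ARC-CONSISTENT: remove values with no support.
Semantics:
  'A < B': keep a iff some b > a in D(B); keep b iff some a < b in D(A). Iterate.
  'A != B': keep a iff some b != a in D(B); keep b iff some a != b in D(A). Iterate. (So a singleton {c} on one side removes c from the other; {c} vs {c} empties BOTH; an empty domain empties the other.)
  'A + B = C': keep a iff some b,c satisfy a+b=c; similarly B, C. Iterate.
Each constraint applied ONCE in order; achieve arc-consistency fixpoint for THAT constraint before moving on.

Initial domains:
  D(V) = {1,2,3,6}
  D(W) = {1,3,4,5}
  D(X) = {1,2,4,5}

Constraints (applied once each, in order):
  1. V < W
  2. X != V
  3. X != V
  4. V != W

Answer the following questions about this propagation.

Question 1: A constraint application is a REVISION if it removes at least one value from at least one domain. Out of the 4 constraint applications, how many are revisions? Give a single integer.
Answer: 1

Derivation:
Constraint 1 (V < W) on D(V)={1,2,3,6} D(W)={1,3,4,5}: V {1,2,3,6}->{1,2,3}; W {1,3,4,5}->{3,4,5} => REVISION
Constraint 2 (X != V) on D(X)={1,2,4,5} D(V)={1,2,3}: no change => not a revision
Constraint 3 (X != V) on D(X)={1,2,4,5} D(V)={1,2,3}: no change => not a revision
Constraint 4 (V != W) on D(V)={1,2,3} D(W)={3,4,5}: no change => not a revision
Total revisions = 1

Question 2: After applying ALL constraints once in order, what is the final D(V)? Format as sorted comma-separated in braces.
Constraint 1 (V < W) on D(V)={1,2,3,6} D(W)={1,3,4,5}: V {1,2,3,6}->{1,2,3}; W {1,3,4,5}->{3,4,5}
Constraint 2 (X != V) on D(X)={1,2,4,5} D(V)={1,2,3}: no change
Constraint 3 (X != V) on D(X)={1,2,4,5} D(V)={1,2,3}: no change
Constraint 4 (V != W) on D(V)={1,2,3} D(W)={3,4,5}: no change
So after all 4 constraints: D(V) = {1,2,3}

Answer: {1,2,3}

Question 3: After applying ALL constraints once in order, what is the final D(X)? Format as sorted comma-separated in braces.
Answer: {1,2,4,5}

Derivation:
Constraint 1 (V < W) on D(V)={1,2,3,6} D(W)={1,3,4,5}: V {1,2,3,6}->{1,2,3}; W {1,3,4,5}->{3,4,5}
Constraint 2 (X != V) on D(X)={1,2,4,5} D(V)={1,2,3}: no change
Constraint 3 (X != V) on D(X)={1,2,4,5} D(V)={1,2,3}: no change
Constraint 4 (V != W) on D(V)={1,2,3} D(W)={3,4,5}: no change
So after all 4 constraints: D(X) = {1,2,4,5}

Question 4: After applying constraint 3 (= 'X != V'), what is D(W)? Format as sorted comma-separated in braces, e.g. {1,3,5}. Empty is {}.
Constraint 1 (V < W) on D(V)={1,2,3,6} D(W)={1,3,4,5}: V {1,2,3,6}->{1,2,3}; W {1,3,4,5}->{3,4,5}
Constraint 2 (X != V) on D(X)={1,2,4,5} D(V)={1,2,3}: no change
Constraint 3 (X != V) on D(X)={1,2,4,5} D(V)={1,2,3}: no change
So after constraint 3: D(W) = {3,4,5}

Answer: {3,4,5}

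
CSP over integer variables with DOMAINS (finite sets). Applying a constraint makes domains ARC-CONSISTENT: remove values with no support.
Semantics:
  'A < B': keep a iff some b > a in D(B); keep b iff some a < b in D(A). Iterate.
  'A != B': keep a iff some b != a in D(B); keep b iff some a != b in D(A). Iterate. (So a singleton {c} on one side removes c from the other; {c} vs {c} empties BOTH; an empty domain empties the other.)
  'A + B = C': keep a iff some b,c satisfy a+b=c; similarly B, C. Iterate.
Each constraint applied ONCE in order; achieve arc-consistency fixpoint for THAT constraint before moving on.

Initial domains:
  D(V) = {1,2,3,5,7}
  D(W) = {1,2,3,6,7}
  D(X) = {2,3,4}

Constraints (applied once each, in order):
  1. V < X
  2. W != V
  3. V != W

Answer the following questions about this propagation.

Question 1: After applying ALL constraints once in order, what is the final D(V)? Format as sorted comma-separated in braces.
Answer: {1,2,3}

Derivation:
Constraint 1 (V < X) on D(V)={1,2,3,5,7} D(X)={2,3,4}: V {1,2,3,5,7}->{1,2,3}
Constraint 2 (W != V) on D(W)={1,2,3,6,7} D(V)={1,2,3}: no change
Constraint 3 (V != W) on D(V)={1,2,3} D(W)={1,2,3,6,7}: no change
So after all 3 constraints: D(V) = {1,2,3}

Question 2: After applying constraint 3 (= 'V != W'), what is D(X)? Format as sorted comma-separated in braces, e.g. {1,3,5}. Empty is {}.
Constraint 1 (V < X) on D(V)={1,2,3,5,7} D(X)={2,3,4}: V {1,2,3,5,7}->{1,2,3}
Constraint 2 (W != V) on D(W)={1,2,3,6,7} D(V)={1,2,3}: no change
Constraint 3 (V != W) on D(V)={1,2,3} D(W)={1,2,3,6,7}: no change
So after constraint 3: D(X) = {2,3,4}

Answer: {2,3,4}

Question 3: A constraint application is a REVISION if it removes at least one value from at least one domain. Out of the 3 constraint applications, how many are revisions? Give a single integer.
Answer: 1

Derivation:
Constraint 1 (V < X) on D(V)={1,2,3,5,7} D(X)={2,3,4}: V {1,2,3,5,7}->{1,2,3} => REVISION
Constraint 2 (W != V) on D(W)={1,2,3,6,7} D(V)={1,2,3}: no change => not a revision
Constraint 3 (V != W) on D(V)={1,2,3} D(W)={1,2,3,6,7}: no change => not a revision
Total revisions = 1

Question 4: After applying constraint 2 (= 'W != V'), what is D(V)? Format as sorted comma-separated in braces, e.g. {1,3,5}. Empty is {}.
Answer: {1,2,3}

Derivation:
Constraint 1 (V < X) on D(V)={1,2,3,5,7} D(X)={2,3,4}: V {1,2,3,5,7}->{1,2,3}
Constraint 2 (W != V) on D(W)={1,2,3,6,7} D(V)={1,2,3}: no change
So after constraint 2: D(V) = {1,2,3}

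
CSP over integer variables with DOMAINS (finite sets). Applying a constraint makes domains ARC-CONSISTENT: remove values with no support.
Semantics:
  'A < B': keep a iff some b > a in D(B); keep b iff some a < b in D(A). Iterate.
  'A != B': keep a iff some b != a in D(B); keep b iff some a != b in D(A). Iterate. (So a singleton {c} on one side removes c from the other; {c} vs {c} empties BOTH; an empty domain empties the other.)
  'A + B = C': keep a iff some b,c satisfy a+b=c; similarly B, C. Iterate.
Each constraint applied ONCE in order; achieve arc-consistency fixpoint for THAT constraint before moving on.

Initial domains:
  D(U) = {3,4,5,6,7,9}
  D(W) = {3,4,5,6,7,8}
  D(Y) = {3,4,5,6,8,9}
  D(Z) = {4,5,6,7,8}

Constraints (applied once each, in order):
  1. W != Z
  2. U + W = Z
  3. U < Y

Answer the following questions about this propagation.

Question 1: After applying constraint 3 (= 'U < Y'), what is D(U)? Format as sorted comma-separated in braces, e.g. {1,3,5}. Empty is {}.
Answer: {3,4,5}

Derivation:
Constraint 1 (W != Z) on D(W)={3,4,5,6,7,8} D(Z)={4,5,6,7,8}: no change
Constraint 2 (U + W = Z) on D(U)={3,4,5,6,7,9} D(W)={3,4,5,6,7,8} D(Z)={4,5,6,7,8}: U {3,4,5,6,7,9}->{3,4,5}; W {3,4,5,6,7,8}->{3,4,5}; Z {4,5,6,7,8}->{6,7,8}
Constraint 3 (U < Y) on D(U)={3,4,5} D(Y)={3,4,5,6,8,9}: Y {3,4,5,6,8,9}->{4,5,6,8,9}
So after constraint 3: D(U) = {3,4,5}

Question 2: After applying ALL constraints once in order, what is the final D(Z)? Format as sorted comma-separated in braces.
Answer: {6,7,8}

Derivation:
Constraint 1 (W != Z) on D(W)={3,4,5,6,7,8} D(Z)={4,5,6,7,8}: no change
Constraint 2 (U + W = Z) on D(U)={3,4,5,6,7,9} D(W)={3,4,5,6,7,8} D(Z)={4,5,6,7,8}: U {3,4,5,6,7,9}->{3,4,5}; W {3,4,5,6,7,8}->{3,4,5}; Z {4,5,6,7,8}->{6,7,8}
Constraint 3 (U < Y) on D(U)={3,4,5} D(Y)={3,4,5,6,8,9}: Y {3,4,5,6,8,9}->{4,5,6,8,9}
So after all 3 constraints: D(Z) = {6,7,8}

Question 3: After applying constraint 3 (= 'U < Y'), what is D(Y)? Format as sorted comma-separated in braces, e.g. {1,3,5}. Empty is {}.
Constraint 1 (W != Z) on D(W)={3,4,5,6,7,8} D(Z)={4,5,6,7,8}: no change
Constraint 2 (U + W = Z) on D(U)={3,4,5,6,7,9} D(W)={3,4,5,6,7,8} D(Z)={4,5,6,7,8}: U {3,4,5,6,7,9}->{3,4,5}; W {3,4,5,6,7,8}->{3,4,5}; Z {4,5,6,7,8}->{6,7,8}
Constraint 3 (U < Y) on D(U)={3,4,5} D(Y)={3,4,5,6,8,9}: Y {3,4,5,6,8,9}->{4,5,6,8,9}
So after constraint 3: D(Y) = {4,5,6,8,9}

Answer: {4,5,6,8,9}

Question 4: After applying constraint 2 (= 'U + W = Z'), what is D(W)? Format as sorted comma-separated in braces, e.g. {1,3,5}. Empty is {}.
Answer: {3,4,5}

Derivation:
Constraint 1 (W != Z) on D(W)={3,4,5,6,7,8} D(Z)={4,5,6,7,8}: no change
Constraint 2 (U + W = Z) on D(U)={3,4,5,6,7,9} D(W)={3,4,5,6,7,8} D(Z)={4,5,6,7,8}: U {3,4,5,6,7,9}->{3,4,5}; W {3,4,5,6,7,8}->{3,4,5}; Z {4,5,6,7,8}->{6,7,8}
So after constraint 2: D(W) = {3,4,5}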